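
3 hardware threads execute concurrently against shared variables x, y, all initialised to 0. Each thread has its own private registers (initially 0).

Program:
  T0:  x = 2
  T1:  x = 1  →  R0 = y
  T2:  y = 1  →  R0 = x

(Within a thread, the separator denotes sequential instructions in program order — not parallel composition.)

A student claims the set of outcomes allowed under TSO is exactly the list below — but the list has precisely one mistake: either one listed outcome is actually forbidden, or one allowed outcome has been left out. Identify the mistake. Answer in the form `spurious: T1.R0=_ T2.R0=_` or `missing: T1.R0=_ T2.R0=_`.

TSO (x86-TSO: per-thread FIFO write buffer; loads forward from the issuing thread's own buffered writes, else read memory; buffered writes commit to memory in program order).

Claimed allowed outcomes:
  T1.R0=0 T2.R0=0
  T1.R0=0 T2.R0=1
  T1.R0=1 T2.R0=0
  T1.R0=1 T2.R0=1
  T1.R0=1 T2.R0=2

outcome vector order: (T1.R0,T2.R0)
[TSO] allowed = {<0 0>, <0 1>, <0 2>, <1 0>, <1 1>, <1 2>}
TSO∖claimed = {<0 2>}

missing: T1.R0=0 T2.R0=2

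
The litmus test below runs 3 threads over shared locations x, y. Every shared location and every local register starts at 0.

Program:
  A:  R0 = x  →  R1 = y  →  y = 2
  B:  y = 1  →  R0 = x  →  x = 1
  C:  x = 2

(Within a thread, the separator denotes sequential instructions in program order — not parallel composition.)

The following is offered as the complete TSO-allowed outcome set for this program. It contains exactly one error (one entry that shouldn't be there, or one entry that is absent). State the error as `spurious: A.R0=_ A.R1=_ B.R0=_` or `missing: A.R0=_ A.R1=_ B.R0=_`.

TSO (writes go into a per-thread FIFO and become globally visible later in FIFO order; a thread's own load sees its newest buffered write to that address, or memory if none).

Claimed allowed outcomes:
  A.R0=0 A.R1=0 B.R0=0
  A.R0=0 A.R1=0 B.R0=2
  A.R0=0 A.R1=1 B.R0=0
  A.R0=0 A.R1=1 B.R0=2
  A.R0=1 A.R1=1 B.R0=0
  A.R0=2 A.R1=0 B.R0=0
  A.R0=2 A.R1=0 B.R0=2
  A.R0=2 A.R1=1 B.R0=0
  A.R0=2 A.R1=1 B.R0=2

outcome vector order: (A.R0,A.R1,B.R0)
TSO (10): 0/0/0; 0/0/2; 0/1/0; 0/1/2; 1/1/0; 1/1/2; 2/0/0; 2/0/2; 2/1/0; 2/1/2
TSO∖claimed = {1/1/2}

missing: A.R0=1 A.R1=1 B.R0=2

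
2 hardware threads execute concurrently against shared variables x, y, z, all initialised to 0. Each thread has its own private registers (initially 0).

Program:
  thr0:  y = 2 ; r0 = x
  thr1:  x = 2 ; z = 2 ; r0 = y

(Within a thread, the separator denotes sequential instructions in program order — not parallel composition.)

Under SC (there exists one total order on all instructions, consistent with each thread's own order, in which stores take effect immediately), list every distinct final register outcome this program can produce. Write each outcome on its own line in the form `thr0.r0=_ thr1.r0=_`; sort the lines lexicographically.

outcome vector order: (thr0.r0,thr1.r0)
|SC outcomes| = 3

thr0.r0=0 thr1.r0=2
thr0.r0=2 thr1.r0=0
thr0.r0=2 thr1.r0=2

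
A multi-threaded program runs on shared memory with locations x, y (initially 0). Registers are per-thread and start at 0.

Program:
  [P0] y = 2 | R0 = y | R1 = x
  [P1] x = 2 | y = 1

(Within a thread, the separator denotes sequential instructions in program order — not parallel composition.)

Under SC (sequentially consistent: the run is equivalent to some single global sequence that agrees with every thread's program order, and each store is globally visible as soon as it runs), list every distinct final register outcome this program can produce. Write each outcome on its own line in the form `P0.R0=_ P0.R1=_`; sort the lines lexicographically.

P0.R0=1 P0.R1=2
P0.R0=2 P0.R1=0
P0.R0=2 P0.R1=2

outcome vector order: (P0.R0,P0.R1)
|SC outcomes| = 3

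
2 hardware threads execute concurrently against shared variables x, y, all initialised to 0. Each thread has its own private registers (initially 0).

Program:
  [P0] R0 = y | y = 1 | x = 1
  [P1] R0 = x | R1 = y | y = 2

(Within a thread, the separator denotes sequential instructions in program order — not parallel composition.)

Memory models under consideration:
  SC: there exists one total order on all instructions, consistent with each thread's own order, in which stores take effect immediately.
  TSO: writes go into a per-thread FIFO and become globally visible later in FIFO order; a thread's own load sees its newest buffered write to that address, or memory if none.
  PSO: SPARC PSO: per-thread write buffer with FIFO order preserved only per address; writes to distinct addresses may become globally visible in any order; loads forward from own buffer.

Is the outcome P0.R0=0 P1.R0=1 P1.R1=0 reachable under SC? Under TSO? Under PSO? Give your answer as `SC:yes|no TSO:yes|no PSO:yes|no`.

outcome vector order: (P0.R0,P1.R0,P1.R1)
SC (4): (0,0,0) (0,0,1) (0,1,1) (2,0,0)
TSO (4): (0,0,0) (0,0,1) (0,1,1) (2,0,0)
PSO (5): (0,0,0) (0,0,1) (0,1,0) (0,1,1) (2,0,0)
target (0,1,0) ∈ {PSO}

SC:no TSO:no PSO:yes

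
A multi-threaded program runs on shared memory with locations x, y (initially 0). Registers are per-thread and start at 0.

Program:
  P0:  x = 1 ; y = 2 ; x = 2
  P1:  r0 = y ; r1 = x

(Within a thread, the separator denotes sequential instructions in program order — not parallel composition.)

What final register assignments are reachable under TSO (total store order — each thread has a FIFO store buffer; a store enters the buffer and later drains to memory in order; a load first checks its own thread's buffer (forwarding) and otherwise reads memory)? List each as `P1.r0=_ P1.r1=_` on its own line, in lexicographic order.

P1.r0=0 P1.r1=0
P1.r0=0 P1.r1=1
P1.r0=0 P1.r1=2
P1.r0=2 P1.r1=1
P1.r0=2 P1.r1=2

outcome vector order: (P1.r0,P1.r1)
|TSO outcomes| = 5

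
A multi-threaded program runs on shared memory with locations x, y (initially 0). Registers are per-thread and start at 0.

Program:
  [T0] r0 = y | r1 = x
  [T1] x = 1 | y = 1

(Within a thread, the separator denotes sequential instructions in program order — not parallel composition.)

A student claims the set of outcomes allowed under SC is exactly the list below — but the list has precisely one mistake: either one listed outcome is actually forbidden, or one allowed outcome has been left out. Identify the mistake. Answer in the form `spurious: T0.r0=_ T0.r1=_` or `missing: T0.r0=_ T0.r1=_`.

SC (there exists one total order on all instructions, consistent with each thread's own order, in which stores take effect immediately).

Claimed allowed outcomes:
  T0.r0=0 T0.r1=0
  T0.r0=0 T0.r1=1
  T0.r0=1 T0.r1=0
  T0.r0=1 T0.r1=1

outcome vector order: (T0.r0,T0.r1)
SC: 3 outcomes — {(0,0), (0,1), (1,1)}
claimed∖SC = {(1,0)}

spurious: T0.r0=1 T0.r1=0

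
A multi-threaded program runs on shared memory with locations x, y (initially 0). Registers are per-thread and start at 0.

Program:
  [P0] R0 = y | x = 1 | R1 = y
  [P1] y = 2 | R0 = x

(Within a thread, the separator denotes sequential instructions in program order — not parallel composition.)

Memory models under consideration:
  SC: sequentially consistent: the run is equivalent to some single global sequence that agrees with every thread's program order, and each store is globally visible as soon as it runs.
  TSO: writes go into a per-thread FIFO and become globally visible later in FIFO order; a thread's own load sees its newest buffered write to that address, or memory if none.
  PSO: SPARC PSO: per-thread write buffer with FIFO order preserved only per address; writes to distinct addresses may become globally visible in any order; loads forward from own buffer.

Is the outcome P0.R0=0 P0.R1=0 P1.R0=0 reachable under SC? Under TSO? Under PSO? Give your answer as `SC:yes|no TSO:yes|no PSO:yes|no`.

outcome vector order: (P0.R0,P0.R1,P1.R0)
under SC → 0/0/1; 0/2/0; 0/2/1; 2/2/0; 2/2/1
under TSO → 0/0/0; 0/0/1; 0/2/0; 0/2/1; 2/2/0; 2/2/1
under PSO → 0/0/0; 0/0/1; 0/2/0; 0/2/1; 2/2/0; 2/2/1
target 0/0/0 ∈ {TSO,PSO}

SC:no TSO:yes PSO:yes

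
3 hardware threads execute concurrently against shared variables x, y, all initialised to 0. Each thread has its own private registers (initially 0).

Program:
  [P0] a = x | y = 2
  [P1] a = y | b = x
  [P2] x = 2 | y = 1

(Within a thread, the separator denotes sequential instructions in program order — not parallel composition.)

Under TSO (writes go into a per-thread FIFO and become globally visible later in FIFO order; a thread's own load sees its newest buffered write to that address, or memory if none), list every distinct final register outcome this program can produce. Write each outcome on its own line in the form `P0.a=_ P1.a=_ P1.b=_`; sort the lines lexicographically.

outcome vector order: (P0.a,P1.a,P1.b)
|TSO outcomes| = 9

P0.a=0 P1.a=0 P1.b=0
P0.a=0 P1.a=0 P1.b=2
P0.a=0 P1.a=1 P1.b=2
P0.a=0 P1.a=2 P1.b=0
P0.a=0 P1.a=2 P1.b=2
P0.a=2 P1.a=0 P1.b=0
P0.a=2 P1.a=0 P1.b=2
P0.a=2 P1.a=1 P1.b=2
P0.a=2 P1.a=2 P1.b=2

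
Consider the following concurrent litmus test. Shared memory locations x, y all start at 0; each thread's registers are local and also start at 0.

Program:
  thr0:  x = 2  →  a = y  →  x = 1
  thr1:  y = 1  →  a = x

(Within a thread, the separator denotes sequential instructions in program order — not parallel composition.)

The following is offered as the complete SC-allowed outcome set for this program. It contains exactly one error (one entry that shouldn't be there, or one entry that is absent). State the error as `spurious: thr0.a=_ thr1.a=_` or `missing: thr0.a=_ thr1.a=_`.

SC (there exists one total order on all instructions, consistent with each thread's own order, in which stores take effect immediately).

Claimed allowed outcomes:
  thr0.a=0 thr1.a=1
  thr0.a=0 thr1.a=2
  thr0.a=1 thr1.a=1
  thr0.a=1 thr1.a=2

outcome vector order: (thr0.a,thr1.a)
SC: 5 outcomes — {<0 1> <0 2> <1 0> <1 1> <1 2>}
SC∖claimed = {<1 0>}

missing: thr0.a=1 thr1.a=0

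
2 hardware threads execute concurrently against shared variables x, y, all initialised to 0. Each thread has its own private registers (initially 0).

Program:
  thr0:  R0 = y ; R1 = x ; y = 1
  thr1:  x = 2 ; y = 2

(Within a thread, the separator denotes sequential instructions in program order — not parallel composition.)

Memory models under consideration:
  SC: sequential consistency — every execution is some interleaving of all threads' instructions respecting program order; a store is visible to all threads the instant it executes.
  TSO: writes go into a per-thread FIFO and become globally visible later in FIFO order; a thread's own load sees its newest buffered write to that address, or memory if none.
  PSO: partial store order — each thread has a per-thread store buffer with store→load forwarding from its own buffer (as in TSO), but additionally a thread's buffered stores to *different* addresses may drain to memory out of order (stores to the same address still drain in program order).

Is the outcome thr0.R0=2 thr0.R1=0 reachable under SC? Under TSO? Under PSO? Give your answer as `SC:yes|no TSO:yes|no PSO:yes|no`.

outcome vector order: (thr0.R0,thr0.R1)
[SC] allowed = {00; 02; 22}
[TSO] allowed = {00; 02; 22}
[PSO] allowed = {00; 02; 20; 22}
target 20 ∈ {PSO}

SC:no TSO:no PSO:yes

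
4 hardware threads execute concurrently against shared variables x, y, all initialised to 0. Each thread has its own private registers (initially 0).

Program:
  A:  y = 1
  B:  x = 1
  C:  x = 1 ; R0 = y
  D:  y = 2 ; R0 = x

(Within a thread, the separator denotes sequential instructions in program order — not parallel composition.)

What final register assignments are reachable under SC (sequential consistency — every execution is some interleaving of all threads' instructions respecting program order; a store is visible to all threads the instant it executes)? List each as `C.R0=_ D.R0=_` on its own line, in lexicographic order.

C.R0=0 D.R0=1
C.R0=1 D.R0=0
C.R0=1 D.R0=1
C.R0=2 D.R0=0
C.R0=2 D.R0=1

outcome vector order: (C.R0,D.R0)
|SC outcomes| = 5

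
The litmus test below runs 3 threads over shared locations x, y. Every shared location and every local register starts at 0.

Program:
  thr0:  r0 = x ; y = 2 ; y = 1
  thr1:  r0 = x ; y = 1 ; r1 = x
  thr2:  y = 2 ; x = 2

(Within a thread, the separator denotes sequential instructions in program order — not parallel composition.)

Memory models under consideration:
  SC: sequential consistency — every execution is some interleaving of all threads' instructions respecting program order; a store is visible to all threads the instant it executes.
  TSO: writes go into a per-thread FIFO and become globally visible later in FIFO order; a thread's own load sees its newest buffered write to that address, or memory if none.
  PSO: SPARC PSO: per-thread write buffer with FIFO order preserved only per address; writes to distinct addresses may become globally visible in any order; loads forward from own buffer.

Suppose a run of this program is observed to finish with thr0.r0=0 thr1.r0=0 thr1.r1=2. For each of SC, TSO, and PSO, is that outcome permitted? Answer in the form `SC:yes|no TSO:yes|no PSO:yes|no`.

SC:yes TSO:yes PSO:yes

outcome vector order: (thr0.r0,thr1.r0,thr1.r1)
SC (6): (0,0,0); (0,0,2); (0,2,2); (2,0,0); (2,0,2); (2,2,2)
TSO (6): (0,0,0); (0,0,2); (0,2,2); (2,0,0); (2,0,2); (2,2,2)
PSO (6): (0,0,0); (0,0,2); (0,2,2); (2,0,0); (2,0,2); (2,2,2)
target (0,0,2) ∈ {SC,TSO,PSO}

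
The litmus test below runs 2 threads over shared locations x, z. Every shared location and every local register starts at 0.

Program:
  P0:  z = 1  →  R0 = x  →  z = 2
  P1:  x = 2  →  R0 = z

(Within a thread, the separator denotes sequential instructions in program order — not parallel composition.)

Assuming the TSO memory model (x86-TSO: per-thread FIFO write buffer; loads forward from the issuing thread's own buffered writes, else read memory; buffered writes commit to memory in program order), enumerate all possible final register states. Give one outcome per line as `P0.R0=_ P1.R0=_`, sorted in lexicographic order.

outcome vector order: (P0.R0,P1.R0)
|TSO outcomes| = 6

P0.R0=0 P1.R0=0
P0.R0=0 P1.R0=1
P0.R0=0 P1.R0=2
P0.R0=2 P1.R0=0
P0.R0=2 P1.R0=1
P0.R0=2 P1.R0=2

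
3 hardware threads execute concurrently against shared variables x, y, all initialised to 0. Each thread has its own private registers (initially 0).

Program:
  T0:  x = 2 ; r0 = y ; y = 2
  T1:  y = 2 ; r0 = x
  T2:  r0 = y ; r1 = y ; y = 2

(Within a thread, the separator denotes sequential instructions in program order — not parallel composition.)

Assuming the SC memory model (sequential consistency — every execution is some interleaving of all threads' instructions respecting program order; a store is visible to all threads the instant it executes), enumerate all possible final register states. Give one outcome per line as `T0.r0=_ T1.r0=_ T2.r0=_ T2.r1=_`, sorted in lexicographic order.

outcome vector order: (T0.r0,T1.r0,T2.r0,T2.r1)
|SC outcomes| = 9

T0.r0=0 T1.r0=2 T2.r0=0 T2.r1=0
T0.r0=0 T1.r0=2 T2.r0=0 T2.r1=2
T0.r0=0 T1.r0=2 T2.r0=2 T2.r1=2
T0.r0=2 T1.r0=0 T2.r0=0 T2.r1=0
T0.r0=2 T1.r0=0 T2.r0=0 T2.r1=2
T0.r0=2 T1.r0=0 T2.r0=2 T2.r1=2
T0.r0=2 T1.r0=2 T2.r0=0 T2.r1=0
T0.r0=2 T1.r0=2 T2.r0=0 T2.r1=2
T0.r0=2 T1.r0=2 T2.r0=2 T2.r1=2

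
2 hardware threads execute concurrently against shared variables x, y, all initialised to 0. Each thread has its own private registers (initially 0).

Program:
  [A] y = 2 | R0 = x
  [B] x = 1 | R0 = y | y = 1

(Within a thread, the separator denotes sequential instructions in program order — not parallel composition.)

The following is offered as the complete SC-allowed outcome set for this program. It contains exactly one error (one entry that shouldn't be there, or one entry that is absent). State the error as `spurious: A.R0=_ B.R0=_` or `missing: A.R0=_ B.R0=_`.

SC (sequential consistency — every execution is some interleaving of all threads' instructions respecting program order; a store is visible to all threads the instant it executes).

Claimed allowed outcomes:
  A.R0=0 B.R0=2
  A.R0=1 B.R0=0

outcome vector order: (A.R0,B.R0)
[SC] allowed = {(0,2) (1,0) (1,2)}
SC∖claimed = {(1,2)}

missing: A.R0=1 B.R0=2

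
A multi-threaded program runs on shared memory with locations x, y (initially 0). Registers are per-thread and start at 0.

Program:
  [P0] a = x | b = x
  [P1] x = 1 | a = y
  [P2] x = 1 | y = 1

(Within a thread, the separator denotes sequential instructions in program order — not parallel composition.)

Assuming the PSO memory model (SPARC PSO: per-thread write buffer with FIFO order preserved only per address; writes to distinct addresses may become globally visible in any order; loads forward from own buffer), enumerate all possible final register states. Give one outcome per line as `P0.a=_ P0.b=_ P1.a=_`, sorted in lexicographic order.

outcome vector order: (P0.a,P0.b,P1.a)
|PSO outcomes| = 6

P0.a=0 P0.b=0 P1.a=0
P0.a=0 P0.b=0 P1.a=1
P0.a=0 P0.b=1 P1.a=0
P0.a=0 P0.b=1 P1.a=1
P0.a=1 P0.b=1 P1.a=0
P0.a=1 P0.b=1 P1.a=1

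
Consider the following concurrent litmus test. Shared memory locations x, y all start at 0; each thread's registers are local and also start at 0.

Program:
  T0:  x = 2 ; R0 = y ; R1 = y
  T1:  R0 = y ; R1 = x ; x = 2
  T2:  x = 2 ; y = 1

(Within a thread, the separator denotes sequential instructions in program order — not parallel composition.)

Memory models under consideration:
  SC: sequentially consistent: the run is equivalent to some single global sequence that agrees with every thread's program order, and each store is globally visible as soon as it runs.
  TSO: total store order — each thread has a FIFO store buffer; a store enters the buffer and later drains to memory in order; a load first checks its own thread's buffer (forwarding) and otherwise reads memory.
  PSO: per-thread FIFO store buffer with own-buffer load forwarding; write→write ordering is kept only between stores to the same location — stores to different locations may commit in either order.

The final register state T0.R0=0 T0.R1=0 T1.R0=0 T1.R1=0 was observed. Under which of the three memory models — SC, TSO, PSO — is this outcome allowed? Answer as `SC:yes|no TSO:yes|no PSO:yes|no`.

SC:yes TSO:yes PSO:yes

outcome vector order: (T0.R0,T0.R1,T1.R0,T1.R1)
SC: 9 outcomes — {(0,0,0,0); (0,0,0,2); (0,0,1,2); (0,1,0,0); (0,1,0,2); (0,1,1,2); (1,1,0,0); (1,1,0,2); (1,1,1,2)}
TSO: 9 outcomes — {(0,0,0,0); (0,0,0,2); (0,0,1,2); (0,1,0,0); (0,1,0,2); (0,1,1,2); (1,1,0,0); (1,1,0,2); (1,1,1,2)}
PSO: 12 outcomes — {(0,0,0,0); (0,0,0,2); (0,0,1,0); (0,0,1,2); (0,1,0,0); (0,1,0,2); (0,1,1,0); (0,1,1,2); (1,1,0,0); (1,1,0,2); (1,1,1,0); (1,1,1,2)}
target (0,0,0,0) ∈ {SC,TSO,PSO}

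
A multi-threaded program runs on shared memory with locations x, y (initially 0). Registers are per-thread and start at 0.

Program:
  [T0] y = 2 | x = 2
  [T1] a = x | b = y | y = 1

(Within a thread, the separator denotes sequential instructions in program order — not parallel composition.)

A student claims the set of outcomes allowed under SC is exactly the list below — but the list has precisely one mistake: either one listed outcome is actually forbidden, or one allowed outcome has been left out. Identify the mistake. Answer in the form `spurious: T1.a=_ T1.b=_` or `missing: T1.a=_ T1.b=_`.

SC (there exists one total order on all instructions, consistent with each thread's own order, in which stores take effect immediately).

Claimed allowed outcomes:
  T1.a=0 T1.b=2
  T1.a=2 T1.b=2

missing: T1.a=0 T1.b=0

outcome vector order: (T1.a,T1.b)
SC (3): 0/0, 0/2, 2/2
SC∖claimed = {0/0}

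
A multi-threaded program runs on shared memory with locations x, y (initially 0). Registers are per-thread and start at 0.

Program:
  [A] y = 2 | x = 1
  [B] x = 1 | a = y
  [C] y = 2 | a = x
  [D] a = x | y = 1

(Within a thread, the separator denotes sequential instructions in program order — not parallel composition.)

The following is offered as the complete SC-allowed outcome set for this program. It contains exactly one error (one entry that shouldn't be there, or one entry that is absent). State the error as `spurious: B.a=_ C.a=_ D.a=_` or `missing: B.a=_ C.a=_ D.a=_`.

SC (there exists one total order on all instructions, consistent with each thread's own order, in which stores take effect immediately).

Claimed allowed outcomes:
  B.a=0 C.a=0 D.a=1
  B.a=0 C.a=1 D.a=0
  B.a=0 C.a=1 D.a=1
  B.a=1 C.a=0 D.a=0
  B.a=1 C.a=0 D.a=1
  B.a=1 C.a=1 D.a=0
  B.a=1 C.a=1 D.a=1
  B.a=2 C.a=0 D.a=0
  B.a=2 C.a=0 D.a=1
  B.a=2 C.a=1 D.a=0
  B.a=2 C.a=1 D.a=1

spurious: B.a=0 C.a=0 D.a=1

outcome vector order: (B.a,C.a,D.a)
SC: 10 outcomes — {0/1/0 0/1/1 1/0/0 1/0/1 1/1/0 1/1/1 2/0/0 2/0/1 2/1/0 2/1/1}
claimed∖SC = {0/0/1}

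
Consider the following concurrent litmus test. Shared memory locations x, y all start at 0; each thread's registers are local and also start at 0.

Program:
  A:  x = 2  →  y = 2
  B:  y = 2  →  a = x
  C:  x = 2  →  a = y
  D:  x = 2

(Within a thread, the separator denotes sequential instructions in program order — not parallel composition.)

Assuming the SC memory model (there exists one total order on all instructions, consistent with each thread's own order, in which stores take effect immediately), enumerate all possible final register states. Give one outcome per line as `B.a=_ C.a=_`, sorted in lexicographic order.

B.a=0 C.a=2
B.a=2 C.a=0
B.a=2 C.a=2

outcome vector order: (B.a,C.a)
|SC outcomes| = 3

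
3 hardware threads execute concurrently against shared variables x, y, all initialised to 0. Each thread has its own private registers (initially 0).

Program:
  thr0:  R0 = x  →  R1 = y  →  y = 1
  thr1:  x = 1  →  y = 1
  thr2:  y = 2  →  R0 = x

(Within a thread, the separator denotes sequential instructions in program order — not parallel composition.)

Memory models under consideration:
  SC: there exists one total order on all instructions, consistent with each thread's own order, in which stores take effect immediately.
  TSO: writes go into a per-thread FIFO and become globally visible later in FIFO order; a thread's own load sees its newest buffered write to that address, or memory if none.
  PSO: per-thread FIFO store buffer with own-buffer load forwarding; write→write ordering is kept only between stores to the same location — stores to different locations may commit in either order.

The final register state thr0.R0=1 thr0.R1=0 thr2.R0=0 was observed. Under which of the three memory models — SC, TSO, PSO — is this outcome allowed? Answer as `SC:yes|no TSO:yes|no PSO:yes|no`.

outcome vector order: (thr0.R0,thr0.R1,thr2.R0)
SC: 11 outcomes — {<0 0 0> <0 0 1> <0 1 0> <0 1 1> <0 2 0> <0 2 1> <1 0 1> <1 1 0> <1 1 1> <1 2 0> <1 2 1>}
TSO: 12 outcomes — {<0 0 0> <0 0 1> <0 1 0> <0 1 1> <0 2 0> <0 2 1> <1 0 0> <1 0 1> <1 1 0> <1 1 1> <1 2 0> <1 2 1>}
PSO: 12 outcomes — {<0 0 0> <0 0 1> <0 1 0> <0 1 1> <0 2 0> <0 2 1> <1 0 0> <1 0 1> <1 1 0> <1 1 1> <1 2 0> <1 2 1>}
target <1 0 0> ∈ {TSO,PSO}

SC:no TSO:yes PSO:yes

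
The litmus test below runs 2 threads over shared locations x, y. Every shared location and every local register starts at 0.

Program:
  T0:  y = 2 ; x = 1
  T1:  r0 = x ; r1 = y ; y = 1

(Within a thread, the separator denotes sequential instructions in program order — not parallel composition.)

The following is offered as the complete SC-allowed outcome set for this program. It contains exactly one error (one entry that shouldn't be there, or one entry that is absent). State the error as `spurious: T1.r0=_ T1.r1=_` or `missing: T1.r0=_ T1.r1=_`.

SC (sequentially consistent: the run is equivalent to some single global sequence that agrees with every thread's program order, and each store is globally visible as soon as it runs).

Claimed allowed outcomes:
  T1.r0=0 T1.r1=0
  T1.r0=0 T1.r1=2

missing: T1.r0=1 T1.r1=2

outcome vector order: (T1.r0,T1.r1)
SC: 3 outcomes — {0/0, 0/2, 1/2}
SC∖claimed = {1/2}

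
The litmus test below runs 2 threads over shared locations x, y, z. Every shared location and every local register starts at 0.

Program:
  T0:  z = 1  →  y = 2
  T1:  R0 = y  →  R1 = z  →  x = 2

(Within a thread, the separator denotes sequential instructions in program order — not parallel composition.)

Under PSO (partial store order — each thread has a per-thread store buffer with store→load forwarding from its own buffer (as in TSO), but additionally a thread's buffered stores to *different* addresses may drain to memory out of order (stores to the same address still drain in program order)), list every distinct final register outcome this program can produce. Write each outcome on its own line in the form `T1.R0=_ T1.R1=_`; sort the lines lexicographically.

outcome vector order: (T1.R0,T1.R1)
|PSO outcomes| = 4

T1.R0=0 T1.R1=0
T1.R0=0 T1.R1=1
T1.R0=2 T1.R1=0
T1.R0=2 T1.R1=1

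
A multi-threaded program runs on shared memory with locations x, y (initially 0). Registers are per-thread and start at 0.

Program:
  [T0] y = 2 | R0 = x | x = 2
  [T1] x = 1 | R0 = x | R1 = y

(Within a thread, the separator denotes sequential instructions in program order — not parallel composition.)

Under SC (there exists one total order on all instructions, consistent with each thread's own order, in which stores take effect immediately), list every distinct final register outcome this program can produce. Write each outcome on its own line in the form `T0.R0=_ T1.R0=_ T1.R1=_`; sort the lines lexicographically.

outcome vector order: (T0.R0,T1.R0,T1.R1)
|SC outcomes| = 5

T0.R0=0 T1.R0=1 T1.R1=2
T0.R0=0 T1.R0=2 T1.R1=2
T0.R0=1 T1.R0=1 T1.R1=0
T0.R0=1 T1.R0=1 T1.R1=2
T0.R0=1 T1.R0=2 T1.R1=2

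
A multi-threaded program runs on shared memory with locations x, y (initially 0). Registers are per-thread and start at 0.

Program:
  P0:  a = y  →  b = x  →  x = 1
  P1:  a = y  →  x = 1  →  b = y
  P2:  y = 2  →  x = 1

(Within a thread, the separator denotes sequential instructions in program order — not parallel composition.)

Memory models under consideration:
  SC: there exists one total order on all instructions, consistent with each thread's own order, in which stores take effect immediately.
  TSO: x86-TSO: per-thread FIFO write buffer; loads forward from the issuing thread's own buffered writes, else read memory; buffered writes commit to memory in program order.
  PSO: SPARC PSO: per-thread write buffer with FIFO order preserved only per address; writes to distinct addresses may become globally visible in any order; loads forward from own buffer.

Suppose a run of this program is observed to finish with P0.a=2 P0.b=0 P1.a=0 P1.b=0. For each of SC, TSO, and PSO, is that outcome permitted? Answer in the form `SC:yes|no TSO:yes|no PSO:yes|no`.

outcome vector order: (P0.a,P0.b,P1.a,P1.b)
[SC] allowed = {0/0/0/0 0/0/0/2 0/0/2/2 0/1/0/0 0/1/0/2 0/1/2/2 2/0/0/2 2/0/2/2 2/1/0/0 2/1/0/2 2/1/2/2}
[TSO] allowed = {0/0/0/0 0/0/0/2 0/0/2/2 0/1/0/0 0/1/0/2 0/1/2/2 2/0/0/0 2/0/0/2 2/0/2/2 2/1/0/0 2/1/0/2 2/1/2/2}
[PSO] allowed = {0/0/0/0 0/0/0/2 0/0/2/2 0/1/0/0 0/1/0/2 0/1/2/2 2/0/0/0 2/0/0/2 2/0/2/2 2/1/0/0 2/1/0/2 2/1/2/2}
target 2/0/0/0 ∈ {TSO,PSO}

SC:no TSO:yes PSO:yes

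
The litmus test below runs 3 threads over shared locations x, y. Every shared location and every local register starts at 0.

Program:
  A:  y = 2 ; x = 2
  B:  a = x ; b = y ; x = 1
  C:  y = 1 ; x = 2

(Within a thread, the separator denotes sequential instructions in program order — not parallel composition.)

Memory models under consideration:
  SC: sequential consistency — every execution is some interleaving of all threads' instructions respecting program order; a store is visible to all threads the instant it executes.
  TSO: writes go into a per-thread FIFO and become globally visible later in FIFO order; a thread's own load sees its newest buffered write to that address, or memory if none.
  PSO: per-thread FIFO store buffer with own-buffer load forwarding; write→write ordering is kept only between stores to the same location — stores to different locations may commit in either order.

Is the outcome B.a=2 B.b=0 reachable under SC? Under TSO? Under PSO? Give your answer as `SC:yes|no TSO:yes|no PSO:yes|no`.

SC:no TSO:no PSO:yes

outcome vector order: (B.a,B.b)
SC (5): (0,0); (0,1); (0,2); (2,1); (2,2)
TSO (5): (0,0); (0,1); (0,2); (2,1); (2,2)
PSO (6): (0,0); (0,1); (0,2); (2,0); (2,1); (2,2)
target (2,0) ∈ {PSO}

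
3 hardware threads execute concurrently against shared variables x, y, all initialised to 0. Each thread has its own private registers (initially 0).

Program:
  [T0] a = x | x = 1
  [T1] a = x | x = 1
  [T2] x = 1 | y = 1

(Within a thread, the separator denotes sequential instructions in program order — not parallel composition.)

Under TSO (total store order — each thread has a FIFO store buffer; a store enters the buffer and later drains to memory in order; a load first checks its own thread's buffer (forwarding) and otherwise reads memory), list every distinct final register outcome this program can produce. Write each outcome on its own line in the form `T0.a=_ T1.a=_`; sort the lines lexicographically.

outcome vector order: (T0.a,T1.a)
|TSO outcomes| = 4

T0.a=0 T1.a=0
T0.a=0 T1.a=1
T0.a=1 T1.a=0
T0.a=1 T1.a=1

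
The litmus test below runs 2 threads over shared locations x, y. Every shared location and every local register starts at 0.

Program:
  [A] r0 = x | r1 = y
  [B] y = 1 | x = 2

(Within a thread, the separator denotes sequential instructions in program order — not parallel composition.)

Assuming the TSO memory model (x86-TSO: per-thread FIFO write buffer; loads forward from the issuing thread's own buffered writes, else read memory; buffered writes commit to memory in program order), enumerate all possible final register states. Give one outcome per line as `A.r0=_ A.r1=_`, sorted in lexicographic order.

outcome vector order: (A.r0,A.r1)
|TSO outcomes| = 3

A.r0=0 A.r1=0
A.r0=0 A.r1=1
A.r0=2 A.r1=1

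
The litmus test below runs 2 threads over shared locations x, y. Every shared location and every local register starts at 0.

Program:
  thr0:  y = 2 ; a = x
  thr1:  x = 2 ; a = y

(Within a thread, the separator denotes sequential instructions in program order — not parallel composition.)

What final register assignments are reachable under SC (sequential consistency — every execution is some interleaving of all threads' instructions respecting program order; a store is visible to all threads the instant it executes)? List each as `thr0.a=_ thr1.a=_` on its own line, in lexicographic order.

outcome vector order: (thr0.a,thr1.a)
|SC outcomes| = 3

thr0.a=0 thr1.a=2
thr0.a=2 thr1.a=0
thr0.a=2 thr1.a=2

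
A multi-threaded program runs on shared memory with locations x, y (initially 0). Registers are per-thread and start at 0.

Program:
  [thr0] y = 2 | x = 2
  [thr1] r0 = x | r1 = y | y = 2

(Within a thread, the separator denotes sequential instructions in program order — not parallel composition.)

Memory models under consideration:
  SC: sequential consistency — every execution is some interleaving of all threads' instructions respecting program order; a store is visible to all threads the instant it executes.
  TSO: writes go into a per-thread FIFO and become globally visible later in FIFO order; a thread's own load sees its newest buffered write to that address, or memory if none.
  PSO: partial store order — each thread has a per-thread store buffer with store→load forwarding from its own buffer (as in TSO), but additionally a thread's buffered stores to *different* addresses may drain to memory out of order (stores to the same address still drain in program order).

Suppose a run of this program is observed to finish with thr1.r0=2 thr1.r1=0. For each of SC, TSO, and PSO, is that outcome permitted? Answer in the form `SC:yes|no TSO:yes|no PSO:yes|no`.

outcome vector order: (thr1.r0,thr1.r1)
[SC] allowed = {0/0; 0/2; 2/2}
[TSO] allowed = {0/0; 0/2; 2/2}
[PSO] allowed = {0/0; 0/2; 2/0; 2/2}
target 2/0 ∈ {PSO}

SC:no TSO:no PSO:yes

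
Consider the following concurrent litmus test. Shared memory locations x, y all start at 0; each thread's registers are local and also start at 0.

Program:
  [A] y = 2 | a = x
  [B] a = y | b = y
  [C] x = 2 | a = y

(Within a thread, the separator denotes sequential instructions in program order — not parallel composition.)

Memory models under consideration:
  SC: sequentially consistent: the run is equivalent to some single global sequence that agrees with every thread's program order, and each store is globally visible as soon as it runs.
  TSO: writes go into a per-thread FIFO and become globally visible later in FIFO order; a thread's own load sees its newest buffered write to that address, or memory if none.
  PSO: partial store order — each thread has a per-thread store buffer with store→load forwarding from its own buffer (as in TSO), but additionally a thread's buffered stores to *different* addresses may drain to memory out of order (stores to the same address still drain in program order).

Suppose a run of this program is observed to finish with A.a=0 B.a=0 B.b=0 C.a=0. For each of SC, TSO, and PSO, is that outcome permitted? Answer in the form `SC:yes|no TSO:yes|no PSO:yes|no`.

outcome vector order: (A.a,B.a,B.b,C.a)
SC (9): 0002; 0022; 0222; 2000; 2002; 2020; 2022; 2220; 2222
TSO (12): 0000; 0002; 0020; 0022; 0220; 0222; 2000; 2002; 2020; 2022; 2220; 2222
PSO (12): 0000; 0002; 0020; 0022; 0220; 0222; 2000; 2002; 2020; 2022; 2220; 2222
target 0000 ∈ {TSO,PSO}

SC:no TSO:yes PSO:yes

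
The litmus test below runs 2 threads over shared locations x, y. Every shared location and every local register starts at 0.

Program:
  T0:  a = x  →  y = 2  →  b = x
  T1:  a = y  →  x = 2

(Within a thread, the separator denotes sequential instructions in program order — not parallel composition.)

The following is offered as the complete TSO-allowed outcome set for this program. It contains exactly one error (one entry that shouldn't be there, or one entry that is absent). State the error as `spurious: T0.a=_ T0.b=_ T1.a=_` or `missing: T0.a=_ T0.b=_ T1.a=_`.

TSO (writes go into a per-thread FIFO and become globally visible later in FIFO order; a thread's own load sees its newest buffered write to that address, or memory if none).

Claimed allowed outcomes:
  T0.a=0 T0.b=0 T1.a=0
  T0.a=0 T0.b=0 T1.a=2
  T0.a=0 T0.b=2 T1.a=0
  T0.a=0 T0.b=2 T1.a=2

missing: T0.a=2 T0.b=2 T1.a=0

outcome vector order: (T0.a,T0.b,T1.a)
TSO (5): 0/0/0 0/0/2 0/2/0 0/2/2 2/2/0
TSO∖claimed = {2/2/0}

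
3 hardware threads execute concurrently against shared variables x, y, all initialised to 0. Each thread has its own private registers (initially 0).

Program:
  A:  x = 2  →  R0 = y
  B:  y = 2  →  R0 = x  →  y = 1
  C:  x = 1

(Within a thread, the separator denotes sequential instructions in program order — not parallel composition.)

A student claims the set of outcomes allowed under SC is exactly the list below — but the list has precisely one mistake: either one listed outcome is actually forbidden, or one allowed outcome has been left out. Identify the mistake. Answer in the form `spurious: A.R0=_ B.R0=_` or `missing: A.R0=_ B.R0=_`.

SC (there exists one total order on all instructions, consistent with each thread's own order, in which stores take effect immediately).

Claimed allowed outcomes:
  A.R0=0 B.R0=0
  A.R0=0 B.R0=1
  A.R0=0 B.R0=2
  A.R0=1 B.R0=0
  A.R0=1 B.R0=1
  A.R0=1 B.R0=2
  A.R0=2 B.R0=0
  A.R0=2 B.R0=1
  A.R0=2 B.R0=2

outcome vector order: (A.R0,B.R0)
SC: 8 outcomes — {<0 1>; <0 2>; <1 0>; <1 1>; <1 2>; <2 0>; <2 1>; <2 2>}
claimed∖SC = {<0 0>}

spurious: A.R0=0 B.R0=0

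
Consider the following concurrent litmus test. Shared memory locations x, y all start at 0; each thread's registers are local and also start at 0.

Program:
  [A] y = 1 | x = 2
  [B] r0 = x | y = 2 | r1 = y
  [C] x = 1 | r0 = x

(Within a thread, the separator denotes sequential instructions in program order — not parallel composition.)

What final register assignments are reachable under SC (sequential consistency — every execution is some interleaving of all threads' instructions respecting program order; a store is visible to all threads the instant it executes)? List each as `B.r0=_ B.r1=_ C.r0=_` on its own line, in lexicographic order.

B.r0=0 B.r1=1 C.r0=1
B.r0=0 B.r1=1 C.r0=2
B.r0=0 B.r1=2 C.r0=1
B.r0=0 B.r1=2 C.r0=2
B.r0=1 B.r1=1 C.r0=1
B.r0=1 B.r1=1 C.r0=2
B.r0=1 B.r1=2 C.r0=1
B.r0=1 B.r1=2 C.r0=2
B.r0=2 B.r1=2 C.r0=1
B.r0=2 B.r1=2 C.r0=2

outcome vector order: (B.r0,B.r1,C.r0)
|SC outcomes| = 10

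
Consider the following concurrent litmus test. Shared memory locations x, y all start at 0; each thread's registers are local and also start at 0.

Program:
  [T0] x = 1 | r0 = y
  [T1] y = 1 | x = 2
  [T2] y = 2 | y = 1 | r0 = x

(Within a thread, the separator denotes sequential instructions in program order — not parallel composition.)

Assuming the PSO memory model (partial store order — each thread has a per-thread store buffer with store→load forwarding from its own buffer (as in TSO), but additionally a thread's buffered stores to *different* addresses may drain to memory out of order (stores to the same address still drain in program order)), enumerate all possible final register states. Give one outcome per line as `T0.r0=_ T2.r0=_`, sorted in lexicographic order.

T0.r0=0 T2.r0=0
T0.r0=0 T2.r0=1
T0.r0=0 T2.r0=2
T0.r0=1 T2.r0=0
T0.r0=1 T2.r0=1
T0.r0=1 T2.r0=2
T0.r0=2 T2.r0=0
T0.r0=2 T2.r0=1
T0.r0=2 T2.r0=2

outcome vector order: (T0.r0,T2.r0)
|PSO outcomes| = 9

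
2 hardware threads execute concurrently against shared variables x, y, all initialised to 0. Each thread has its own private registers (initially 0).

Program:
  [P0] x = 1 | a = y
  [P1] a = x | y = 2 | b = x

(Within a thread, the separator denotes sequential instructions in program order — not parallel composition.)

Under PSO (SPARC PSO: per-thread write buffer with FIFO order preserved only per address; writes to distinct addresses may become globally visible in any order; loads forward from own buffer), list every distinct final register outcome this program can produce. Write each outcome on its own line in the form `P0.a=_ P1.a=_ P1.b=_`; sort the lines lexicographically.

outcome vector order: (P0.a,P1.a,P1.b)
|PSO outcomes| = 6

P0.a=0 P1.a=0 P1.b=0
P0.a=0 P1.a=0 P1.b=1
P0.a=0 P1.a=1 P1.b=1
P0.a=2 P1.a=0 P1.b=0
P0.a=2 P1.a=0 P1.b=1
P0.a=2 P1.a=1 P1.b=1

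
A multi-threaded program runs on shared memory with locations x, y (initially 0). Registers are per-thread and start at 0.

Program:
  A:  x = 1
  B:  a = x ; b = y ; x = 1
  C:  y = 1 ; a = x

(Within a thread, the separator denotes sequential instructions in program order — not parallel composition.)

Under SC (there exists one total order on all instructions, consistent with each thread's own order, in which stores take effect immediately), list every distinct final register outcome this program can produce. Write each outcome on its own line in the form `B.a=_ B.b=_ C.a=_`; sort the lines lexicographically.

B.a=0 B.b=0 C.a=0
B.a=0 B.b=0 C.a=1
B.a=0 B.b=1 C.a=0
B.a=0 B.b=1 C.a=1
B.a=1 B.b=0 C.a=1
B.a=1 B.b=1 C.a=0
B.a=1 B.b=1 C.a=1

outcome vector order: (B.a,B.b,C.a)
|SC outcomes| = 7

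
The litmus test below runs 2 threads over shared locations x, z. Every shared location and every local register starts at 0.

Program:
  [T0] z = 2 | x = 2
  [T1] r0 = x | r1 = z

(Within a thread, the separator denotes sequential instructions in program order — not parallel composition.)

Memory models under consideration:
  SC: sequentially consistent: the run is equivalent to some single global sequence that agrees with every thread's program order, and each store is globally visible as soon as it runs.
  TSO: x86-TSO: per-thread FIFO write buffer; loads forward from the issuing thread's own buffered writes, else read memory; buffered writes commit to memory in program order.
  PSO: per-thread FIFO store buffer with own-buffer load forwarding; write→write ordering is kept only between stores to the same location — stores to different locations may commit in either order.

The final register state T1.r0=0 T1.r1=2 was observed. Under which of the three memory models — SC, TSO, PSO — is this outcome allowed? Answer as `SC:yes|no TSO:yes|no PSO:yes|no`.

outcome vector order: (T1.r0,T1.r1)
SC: 3 outcomes — {00, 02, 22}
TSO: 3 outcomes — {00, 02, 22}
PSO: 4 outcomes — {00, 02, 20, 22}
target 02 ∈ {SC,TSO,PSO}

SC:yes TSO:yes PSO:yes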